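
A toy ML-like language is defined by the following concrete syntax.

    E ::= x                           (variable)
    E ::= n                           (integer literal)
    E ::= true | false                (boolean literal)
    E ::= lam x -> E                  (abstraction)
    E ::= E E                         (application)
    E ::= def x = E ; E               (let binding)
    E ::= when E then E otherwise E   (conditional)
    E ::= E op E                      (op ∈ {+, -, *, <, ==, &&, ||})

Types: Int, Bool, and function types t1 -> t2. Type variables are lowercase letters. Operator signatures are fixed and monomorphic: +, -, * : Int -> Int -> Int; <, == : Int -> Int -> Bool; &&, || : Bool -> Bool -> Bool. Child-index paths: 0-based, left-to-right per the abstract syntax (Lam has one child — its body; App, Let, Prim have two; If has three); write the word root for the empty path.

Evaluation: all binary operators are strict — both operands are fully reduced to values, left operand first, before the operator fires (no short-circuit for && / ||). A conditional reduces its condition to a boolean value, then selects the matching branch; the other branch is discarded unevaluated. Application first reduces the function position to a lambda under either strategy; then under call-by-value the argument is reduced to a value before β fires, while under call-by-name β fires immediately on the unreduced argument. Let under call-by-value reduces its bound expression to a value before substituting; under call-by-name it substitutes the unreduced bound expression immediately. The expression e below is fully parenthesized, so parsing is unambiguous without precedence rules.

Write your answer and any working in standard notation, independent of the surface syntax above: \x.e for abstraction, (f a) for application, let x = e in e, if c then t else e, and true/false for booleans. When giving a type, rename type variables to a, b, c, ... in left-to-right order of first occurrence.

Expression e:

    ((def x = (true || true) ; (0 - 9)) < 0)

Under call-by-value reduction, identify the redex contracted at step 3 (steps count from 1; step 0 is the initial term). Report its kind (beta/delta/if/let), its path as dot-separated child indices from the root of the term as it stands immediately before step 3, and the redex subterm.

Answer: delta at 0 : (0 - 9)

Trace:
step 0: ((let x = (true || true) in (0 - 9)) < 0)
step 1: [delta@0.0] ((let x = true in (0 - 9)) < 0)
step 2: [let@0] ((0 - 9) < 0)
step 3: [delta@0] (-9 < 0)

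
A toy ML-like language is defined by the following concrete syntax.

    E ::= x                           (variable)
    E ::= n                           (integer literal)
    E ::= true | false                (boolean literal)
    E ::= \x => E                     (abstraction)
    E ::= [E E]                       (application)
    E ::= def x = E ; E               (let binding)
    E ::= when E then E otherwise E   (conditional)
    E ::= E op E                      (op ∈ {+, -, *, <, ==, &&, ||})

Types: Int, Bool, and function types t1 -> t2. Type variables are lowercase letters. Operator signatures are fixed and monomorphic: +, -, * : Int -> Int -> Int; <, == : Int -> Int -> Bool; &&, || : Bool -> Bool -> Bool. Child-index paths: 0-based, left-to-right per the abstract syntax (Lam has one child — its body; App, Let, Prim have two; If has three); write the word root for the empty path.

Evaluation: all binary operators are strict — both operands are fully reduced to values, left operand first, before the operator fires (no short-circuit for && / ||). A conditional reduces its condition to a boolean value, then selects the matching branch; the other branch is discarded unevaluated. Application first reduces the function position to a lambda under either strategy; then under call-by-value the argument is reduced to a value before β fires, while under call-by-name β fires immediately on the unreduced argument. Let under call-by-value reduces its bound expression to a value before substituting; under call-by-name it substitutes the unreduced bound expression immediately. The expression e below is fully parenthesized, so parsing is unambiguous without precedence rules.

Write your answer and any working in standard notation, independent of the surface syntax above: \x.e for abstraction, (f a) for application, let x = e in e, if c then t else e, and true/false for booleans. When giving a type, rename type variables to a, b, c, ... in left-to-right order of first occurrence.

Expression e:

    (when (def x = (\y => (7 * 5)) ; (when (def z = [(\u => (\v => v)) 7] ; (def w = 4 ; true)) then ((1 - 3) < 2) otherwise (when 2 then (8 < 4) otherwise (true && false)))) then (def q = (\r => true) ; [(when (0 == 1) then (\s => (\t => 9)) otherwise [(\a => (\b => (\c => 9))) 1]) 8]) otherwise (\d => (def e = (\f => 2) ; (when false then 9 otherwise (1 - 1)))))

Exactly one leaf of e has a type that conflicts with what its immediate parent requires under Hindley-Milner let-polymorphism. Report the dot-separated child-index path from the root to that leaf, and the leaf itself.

Derivation:
  unify Int ~ Int
  unify Int ~ Int
\y._ : a -> Int
let x : forall. a -> Int
v : c
\v._ : c -> c
\u._ : b -> c -> c
  unify b -> c -> c ~ Int -> d
  unify b ~ Int
  unify c -> c ~ d
_ _ : c -> c
let z : forall. c -> c
let w : Int
  unify Bool ~ Bool
  unify Int ~ Int
  unify Int ~ Int
  unify Int ~ Int
  unify Int ~ Int
  unify Int ~ Bool
  FAIL: mismatch Int ~ Bool

Answer: 0.1.2.0 : 2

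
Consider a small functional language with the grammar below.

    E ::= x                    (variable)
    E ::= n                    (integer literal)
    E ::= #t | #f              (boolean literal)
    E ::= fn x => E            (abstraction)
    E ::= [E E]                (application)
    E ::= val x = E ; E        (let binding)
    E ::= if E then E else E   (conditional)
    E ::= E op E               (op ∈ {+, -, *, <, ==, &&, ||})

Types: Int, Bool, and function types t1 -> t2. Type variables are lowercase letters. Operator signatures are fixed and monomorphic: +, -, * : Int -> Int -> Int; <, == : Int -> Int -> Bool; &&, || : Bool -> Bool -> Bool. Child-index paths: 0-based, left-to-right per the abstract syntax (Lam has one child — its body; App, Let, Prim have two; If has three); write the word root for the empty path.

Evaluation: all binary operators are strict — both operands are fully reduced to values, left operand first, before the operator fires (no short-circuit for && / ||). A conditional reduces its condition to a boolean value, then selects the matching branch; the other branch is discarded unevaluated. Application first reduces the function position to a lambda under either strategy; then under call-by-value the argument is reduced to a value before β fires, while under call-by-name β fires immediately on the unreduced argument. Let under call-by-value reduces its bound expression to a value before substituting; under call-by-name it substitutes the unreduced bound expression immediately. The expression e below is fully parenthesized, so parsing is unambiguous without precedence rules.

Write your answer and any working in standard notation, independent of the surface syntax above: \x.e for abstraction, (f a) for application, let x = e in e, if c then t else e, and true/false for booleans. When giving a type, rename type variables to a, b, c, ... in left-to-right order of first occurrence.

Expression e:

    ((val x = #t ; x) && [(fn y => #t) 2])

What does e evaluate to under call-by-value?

Trace:
step 0: ((let x = true in x) && ((\y.true) 2))
step 1: [let@0] (true && ((\y.true) 2))
step 2: [beta@1] (true && true)
step 3: [delta@root] true

Answer: true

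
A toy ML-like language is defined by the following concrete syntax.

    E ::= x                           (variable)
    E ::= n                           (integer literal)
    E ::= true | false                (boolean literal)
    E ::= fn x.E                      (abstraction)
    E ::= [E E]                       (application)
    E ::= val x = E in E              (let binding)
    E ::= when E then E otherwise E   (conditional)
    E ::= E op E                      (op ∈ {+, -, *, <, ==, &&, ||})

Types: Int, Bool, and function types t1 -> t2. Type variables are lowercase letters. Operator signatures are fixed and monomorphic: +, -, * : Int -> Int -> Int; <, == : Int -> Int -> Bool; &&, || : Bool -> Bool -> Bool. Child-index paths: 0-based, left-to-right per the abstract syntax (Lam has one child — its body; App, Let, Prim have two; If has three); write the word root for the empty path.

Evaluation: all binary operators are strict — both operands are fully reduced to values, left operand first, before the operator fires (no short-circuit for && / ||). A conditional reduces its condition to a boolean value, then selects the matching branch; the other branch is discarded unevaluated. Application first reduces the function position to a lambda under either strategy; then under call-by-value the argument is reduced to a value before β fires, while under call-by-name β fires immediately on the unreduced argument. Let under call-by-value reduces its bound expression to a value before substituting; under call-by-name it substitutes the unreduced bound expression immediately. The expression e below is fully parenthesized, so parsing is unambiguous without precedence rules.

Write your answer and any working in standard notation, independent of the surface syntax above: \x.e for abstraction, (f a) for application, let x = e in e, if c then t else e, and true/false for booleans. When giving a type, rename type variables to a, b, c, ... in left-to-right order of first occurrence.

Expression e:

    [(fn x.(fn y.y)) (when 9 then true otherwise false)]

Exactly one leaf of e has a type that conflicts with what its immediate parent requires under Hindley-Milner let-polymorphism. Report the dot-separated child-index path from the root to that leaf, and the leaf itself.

Trace:
y : b
\y._ : b -> b
\x._ : a -> b -> b
  unify Int ~ Bool
  FAIL: mismatch Int ~ Bool

Answer: 1.0 : 9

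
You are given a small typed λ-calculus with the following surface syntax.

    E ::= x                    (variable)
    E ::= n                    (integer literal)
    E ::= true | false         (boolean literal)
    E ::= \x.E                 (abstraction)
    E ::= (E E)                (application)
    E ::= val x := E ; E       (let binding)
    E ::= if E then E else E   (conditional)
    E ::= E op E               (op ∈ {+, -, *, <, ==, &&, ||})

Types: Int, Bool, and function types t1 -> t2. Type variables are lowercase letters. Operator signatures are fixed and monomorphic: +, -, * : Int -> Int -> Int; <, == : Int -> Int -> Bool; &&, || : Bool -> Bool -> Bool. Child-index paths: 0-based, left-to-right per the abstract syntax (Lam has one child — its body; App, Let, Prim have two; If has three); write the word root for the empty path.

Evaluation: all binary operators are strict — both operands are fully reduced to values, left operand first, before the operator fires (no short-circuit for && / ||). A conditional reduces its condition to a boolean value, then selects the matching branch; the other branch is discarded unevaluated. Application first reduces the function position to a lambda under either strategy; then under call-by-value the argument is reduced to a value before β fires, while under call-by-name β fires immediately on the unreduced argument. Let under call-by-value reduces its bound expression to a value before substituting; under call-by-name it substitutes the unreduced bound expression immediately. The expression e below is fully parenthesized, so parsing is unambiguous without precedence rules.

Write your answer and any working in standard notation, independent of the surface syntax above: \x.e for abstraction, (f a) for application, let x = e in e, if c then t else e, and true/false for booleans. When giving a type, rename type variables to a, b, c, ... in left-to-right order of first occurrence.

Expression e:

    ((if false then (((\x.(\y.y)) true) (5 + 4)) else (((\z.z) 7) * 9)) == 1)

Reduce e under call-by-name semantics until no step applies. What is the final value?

Answer: false

Derivation:
step 0: ((if false then (((\x.(\y.y)) true) (5 + 4)) else (((\z.z) 7) * 9)) == 1)
step 1: [if@0] ((((\z.z) 7) * 9) == 1)
step 2: [beta@0.0] ((7 * 9) == 1)
step 3: [delta@0] (63 == 1)
step 4: [delta@root] false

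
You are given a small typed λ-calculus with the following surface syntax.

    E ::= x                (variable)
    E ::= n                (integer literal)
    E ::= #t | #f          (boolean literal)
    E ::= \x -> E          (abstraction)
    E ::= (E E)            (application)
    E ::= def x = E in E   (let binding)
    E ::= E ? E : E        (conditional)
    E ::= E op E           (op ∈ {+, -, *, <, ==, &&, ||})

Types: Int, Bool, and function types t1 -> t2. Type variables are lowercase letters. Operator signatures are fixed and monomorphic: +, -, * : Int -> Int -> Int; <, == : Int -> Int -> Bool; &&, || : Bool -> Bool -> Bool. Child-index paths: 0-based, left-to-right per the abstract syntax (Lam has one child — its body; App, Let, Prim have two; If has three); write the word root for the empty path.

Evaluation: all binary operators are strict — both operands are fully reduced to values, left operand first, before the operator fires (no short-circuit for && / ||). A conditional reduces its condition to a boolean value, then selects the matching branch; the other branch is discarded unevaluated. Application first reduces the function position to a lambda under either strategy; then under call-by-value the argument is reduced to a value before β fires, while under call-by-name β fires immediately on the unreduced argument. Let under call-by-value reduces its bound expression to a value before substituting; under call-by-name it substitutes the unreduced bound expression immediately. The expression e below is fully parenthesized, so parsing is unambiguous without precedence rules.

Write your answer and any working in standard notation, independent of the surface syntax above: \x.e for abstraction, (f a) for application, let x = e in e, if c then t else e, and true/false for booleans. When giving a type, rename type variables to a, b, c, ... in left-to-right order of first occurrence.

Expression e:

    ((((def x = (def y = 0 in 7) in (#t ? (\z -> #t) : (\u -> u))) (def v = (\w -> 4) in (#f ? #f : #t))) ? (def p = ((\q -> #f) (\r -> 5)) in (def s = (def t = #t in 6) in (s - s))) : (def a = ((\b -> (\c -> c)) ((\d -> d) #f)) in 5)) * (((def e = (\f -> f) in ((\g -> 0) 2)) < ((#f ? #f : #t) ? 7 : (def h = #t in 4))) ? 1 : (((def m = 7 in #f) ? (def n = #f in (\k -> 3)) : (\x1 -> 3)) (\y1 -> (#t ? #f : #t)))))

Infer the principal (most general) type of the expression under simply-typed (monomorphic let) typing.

Derivation:
let y : Int
let x : Int
  unify Bool ~ Bool
\z._ : a -> Bool
u : b
\u._ : b -> b
  unify a -> Bool ~ b -> b
  unify a ~ b
  unify Bool ~ b
\w._ : c -> Int
let v : c -> Int
  unify Bool ~ Bool
  unify Bool ~ Bool
  unify Bool -> Bool ~ Bool -> d
  unify Bool ~ Bool
  unify Bool ~ d
_ _ : Bool
  unify Bool ~ Bool
\q._ : e -> Bool
\r._ : f -> Int
  unify e -> Bool ~ (f -> Int) -> g
  unify e ~ f -> Int
  unify Bool ~ g
_ _ : Bool
let p : Bool
let t : Bool
let s : Int
s : Int
  unify Int ~ Int
s : Int
  unify Int ~ Int
c : i
\c._ : i -> i
\b._ : h -> i -> i
d : j
\d._ : j -> j
  unify j -> j ~ Bool -> k
  unify j ~ Bool
  unify Bool ~ k
_ _ : Bool
  unify h -> i -> i ~ Bool -> l
  unify h ~ Bool
  unify i -> i ~ l
_ _ : i -> i
let a : i -> i
  unify Int ~ Int
  unify Int ~ Int
f : m
\f._ : m -> m
let e : m -> m
\g._ : n -> Int
  unify n -> Int ~ Int -> o
  unify n ~ Int
  unify Int ~ o
_ _ : Int
  unify Int ~ Int
  unify Bool ~ Bool
  unify Bool ~ Bool
  unify Bool ~ Bool
let h : Bool
  unify Int ~ Int
  unify Int ~ Int
  unify Bool ~ Bool
let m : Int
  unify Bool ~ Bool
let n : Bool
\k._ : p -> Int
\x1._ : q -> Int
  unify p -> Int ~ q -> Int
  unify p ~ q
  unify Int ~ Int
  unify Bool ~ Bool
  unify Bool ~ Bool
\y1._ : r -> Bool
  unify q -> Int ~ (r -> Bool) -> s
  unify q ~ r -> Bool
  unify Int ~ s
_ _ : Int
  unify Int ~ Int
  unify Int ~ Int

Answer: Int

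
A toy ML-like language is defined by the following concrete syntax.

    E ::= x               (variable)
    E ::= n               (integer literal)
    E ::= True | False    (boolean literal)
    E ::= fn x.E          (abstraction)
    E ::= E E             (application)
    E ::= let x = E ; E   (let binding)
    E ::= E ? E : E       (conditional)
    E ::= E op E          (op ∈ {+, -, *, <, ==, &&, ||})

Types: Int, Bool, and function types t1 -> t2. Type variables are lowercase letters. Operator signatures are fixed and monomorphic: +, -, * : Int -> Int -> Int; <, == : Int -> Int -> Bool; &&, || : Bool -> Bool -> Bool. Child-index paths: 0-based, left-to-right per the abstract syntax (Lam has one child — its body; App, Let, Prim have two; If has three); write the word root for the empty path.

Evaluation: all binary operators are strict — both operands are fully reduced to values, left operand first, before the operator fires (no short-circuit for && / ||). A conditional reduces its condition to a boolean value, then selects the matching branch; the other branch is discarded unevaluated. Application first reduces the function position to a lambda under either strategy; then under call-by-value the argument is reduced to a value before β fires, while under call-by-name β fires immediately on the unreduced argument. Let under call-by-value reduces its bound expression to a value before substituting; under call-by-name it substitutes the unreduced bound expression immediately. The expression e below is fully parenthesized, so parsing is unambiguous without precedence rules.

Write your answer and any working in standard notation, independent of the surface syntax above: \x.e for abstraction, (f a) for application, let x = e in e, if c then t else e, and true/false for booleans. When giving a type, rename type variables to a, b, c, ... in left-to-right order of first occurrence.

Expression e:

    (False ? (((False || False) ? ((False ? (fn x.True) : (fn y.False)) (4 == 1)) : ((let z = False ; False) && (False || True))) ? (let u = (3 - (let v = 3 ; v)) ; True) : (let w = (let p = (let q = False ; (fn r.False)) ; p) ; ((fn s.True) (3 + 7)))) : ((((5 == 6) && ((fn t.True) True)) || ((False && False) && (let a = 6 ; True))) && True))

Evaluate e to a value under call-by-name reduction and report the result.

Answer: false

Trace:
step 0: (if false then (if (if (false || false) then ((if false then (\x.true) else (\y.false)) (4 == 1)) else ((let z = false in false) && (false || true))) then (let u = (3 - (let v = 3 in v)) in true) else (let w = (let p = (let q = false in (\r.false)) in p) in ((\s.true) (3 + 7)))) else ((((5 == 6) && ((\t.true) true)) || ((false && false) && (let a = 6 in true))) && true))
step 1: [if@root] ((((5 == 6) && ((\t.true) true)) || ((false && false) && (let a = 6 in true))) && true)
step 2: [delta@0.0.0] (((false && ((\t.true) true)) || ((false && false) && (let a = 6 in true))) && true)
step 3: [beta@0.0.1] (((false && true) || ((false && false) && (let a = 6 in true))) && true)
step 4: [delta@0.0] ((false || ((false && false) && (let a = 6 in true))) && true)
step 5: [delta@0.1.0] ((false || (false && (let a = 6 in true))) && true)
step 6: [let@0.1.1] ((false || (false && true)) && true)
step 7: [delta@0.1] ((false || false) && true)
step 8: [delta@0] (false && true)
step 9: [delta@root] false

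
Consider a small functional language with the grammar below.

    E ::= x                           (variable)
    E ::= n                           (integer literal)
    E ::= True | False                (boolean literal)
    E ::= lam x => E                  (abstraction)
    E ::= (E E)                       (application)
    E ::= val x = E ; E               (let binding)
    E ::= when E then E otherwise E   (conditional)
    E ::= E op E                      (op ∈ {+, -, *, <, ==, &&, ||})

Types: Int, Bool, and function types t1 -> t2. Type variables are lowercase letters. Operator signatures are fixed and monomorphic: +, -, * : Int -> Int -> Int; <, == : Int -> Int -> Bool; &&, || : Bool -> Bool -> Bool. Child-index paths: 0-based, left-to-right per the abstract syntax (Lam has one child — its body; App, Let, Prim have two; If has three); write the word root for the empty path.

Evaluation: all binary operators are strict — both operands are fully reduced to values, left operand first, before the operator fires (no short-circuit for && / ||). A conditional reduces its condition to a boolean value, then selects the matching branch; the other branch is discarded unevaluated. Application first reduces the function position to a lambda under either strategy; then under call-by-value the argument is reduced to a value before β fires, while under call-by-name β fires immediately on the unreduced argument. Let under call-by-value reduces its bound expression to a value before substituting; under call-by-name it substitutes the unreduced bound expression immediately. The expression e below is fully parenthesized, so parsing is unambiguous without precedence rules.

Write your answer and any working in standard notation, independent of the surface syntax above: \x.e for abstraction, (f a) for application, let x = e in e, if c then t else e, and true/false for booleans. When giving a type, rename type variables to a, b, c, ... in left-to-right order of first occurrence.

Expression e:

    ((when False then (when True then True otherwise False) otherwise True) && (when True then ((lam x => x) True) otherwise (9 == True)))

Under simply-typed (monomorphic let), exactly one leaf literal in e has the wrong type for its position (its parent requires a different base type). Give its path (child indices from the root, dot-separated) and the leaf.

Working:
  unify Bool ~ Bool
  unify Bool ~ Bool
  unify Bool ~ Bool
  unify Bool ~ Bool
  unify Bool ~ Bool
  unify Bool ~ Bool
x : a
\x._ : a -> a
  unify a -> a ~ Bool -> b
  unify a ~ Bool
  unify Bool ~ b
_ _ : Bool
  unify Int ~ Int
  unify Bool ~ Int
  FAIL: mismatch Bool ~ Int

Answer: 1.2.1 : true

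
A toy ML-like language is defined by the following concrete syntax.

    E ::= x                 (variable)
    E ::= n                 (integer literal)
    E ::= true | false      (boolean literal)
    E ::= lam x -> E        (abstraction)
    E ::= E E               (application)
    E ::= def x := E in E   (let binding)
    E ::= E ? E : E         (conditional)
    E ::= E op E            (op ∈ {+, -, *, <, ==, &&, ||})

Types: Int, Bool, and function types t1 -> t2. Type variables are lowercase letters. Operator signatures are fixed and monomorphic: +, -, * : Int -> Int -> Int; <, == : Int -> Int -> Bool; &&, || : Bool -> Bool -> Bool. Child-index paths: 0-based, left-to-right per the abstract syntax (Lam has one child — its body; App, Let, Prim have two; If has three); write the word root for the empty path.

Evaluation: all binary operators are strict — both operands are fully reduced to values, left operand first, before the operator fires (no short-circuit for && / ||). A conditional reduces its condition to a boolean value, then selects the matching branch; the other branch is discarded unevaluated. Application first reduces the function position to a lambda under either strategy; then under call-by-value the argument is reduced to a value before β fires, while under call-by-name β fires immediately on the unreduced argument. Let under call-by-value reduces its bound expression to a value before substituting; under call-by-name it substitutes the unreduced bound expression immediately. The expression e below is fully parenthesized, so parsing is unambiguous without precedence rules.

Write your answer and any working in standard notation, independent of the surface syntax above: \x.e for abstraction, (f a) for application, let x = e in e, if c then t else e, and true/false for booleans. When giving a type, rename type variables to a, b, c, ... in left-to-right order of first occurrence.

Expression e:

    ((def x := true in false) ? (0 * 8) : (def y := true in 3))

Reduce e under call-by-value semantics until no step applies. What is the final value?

Answer: 3

Working:
step 0: (if (let x = true in false) then (0 * 8) else (let y = true in 3))
step 1: [let@0] (if false then (0 * 8) else (let y = true in 3))
step 2: [if@root] (let y = true in 3)
step 3: [let@root] 3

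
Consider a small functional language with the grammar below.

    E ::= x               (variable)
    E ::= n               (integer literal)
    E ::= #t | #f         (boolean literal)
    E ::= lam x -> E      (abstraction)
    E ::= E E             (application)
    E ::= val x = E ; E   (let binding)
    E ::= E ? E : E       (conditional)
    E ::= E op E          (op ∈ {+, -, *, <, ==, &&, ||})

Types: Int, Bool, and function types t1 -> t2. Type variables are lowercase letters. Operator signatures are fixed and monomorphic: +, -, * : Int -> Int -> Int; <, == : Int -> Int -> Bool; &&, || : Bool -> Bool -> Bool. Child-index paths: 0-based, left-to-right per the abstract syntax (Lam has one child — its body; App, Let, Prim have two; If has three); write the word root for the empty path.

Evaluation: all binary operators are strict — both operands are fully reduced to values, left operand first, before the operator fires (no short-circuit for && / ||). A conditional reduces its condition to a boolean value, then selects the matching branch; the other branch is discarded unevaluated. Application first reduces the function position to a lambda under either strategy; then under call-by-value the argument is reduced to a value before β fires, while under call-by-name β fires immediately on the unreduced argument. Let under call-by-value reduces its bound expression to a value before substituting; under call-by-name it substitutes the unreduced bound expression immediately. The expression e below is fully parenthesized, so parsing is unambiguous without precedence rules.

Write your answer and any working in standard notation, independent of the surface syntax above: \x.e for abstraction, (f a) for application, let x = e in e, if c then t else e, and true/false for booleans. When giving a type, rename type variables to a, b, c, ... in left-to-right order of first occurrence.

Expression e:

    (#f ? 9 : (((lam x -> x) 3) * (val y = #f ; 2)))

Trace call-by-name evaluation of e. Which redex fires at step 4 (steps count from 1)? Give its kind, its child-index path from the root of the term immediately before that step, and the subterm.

Answer: delta at root : (3 * 2)

Trace:
step 0: (if false then 9 else (((\x.x) 3) * (let y = false in 2)))
step 1: [if@root] (((\x.x) 3) * (let y = false in 2))
step 2: [beta@0] (3 * (let y = false in 2))
step 3: [let@1] (3 * 2)
step 4: [delta@root] 6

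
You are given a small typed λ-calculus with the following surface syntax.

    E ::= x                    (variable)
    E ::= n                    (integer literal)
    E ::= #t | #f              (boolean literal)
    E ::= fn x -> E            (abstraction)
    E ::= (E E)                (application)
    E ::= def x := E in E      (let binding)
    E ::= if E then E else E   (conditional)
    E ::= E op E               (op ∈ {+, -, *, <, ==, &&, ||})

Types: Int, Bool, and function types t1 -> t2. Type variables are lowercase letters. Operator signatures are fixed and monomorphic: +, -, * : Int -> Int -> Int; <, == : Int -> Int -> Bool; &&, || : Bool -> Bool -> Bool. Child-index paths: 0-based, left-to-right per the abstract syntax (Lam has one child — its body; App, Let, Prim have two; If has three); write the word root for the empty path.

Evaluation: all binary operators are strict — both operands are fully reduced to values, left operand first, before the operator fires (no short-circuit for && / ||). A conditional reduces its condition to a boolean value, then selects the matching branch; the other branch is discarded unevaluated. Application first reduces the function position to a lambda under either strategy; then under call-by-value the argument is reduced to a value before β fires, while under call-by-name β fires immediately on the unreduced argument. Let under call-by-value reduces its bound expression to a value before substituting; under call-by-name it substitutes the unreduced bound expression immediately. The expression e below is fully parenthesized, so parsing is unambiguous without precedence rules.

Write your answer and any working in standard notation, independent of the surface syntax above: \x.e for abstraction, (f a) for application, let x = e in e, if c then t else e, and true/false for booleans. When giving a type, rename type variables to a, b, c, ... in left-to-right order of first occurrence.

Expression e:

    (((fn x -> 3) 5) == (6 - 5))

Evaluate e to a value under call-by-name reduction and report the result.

Trace:
step 0: (((\x.3) 5) == (6 - 5))
step 1: [beta@0] (3 == (6 - 5))
step 2: [delta@1] (3 == 1)
step 3: [delta@root] false

Answer: false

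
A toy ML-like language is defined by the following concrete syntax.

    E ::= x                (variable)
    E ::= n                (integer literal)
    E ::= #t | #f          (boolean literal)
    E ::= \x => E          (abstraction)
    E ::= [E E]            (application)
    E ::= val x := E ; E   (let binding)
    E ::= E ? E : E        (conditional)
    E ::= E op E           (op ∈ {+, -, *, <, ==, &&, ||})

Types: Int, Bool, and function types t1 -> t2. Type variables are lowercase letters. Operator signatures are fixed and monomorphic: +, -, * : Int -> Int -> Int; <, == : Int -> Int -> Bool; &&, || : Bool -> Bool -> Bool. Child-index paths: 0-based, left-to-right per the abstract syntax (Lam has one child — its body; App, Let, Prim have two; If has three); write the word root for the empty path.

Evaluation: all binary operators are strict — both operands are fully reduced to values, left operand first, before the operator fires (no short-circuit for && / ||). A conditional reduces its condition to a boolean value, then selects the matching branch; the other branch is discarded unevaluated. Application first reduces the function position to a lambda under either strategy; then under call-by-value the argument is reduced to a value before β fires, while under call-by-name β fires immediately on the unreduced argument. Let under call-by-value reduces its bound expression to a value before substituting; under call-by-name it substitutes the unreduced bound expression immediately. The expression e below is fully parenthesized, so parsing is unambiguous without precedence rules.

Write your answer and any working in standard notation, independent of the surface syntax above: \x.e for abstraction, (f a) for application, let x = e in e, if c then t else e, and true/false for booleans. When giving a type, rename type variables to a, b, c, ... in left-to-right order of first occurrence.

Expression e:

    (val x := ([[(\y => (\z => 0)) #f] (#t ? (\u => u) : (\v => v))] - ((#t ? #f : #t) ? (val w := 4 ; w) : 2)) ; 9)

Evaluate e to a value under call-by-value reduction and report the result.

Answer: 9

Trace:
step 0: (let x = ((((\y.(\z.0)) false) (if true then (\u.u) else (\v.v))) - (if (if true then false else true) then (let w = 4 in w) else 2)) in 9)
step 1: [beta@0.0.0] (let x = (((\z.0) (if true then (\u.u) else (\v.v))) - (if (if true then false else true) then (let w = 4 in w) else 2)) in 9)
step 2: [if@0.0.1] (let x = (((\z.0) (\u.u)) - (if (if true then false else true) then (let w = 4 in w) else 2)) in 9)
step 3: [beta@0.0] (let x = (0 - (if (if true then false else true) then (let w = 4 in w) else 2)) in 9)
step 4: [if@0.1.0] (let x = (0 - (if false then (let w = 4 in w) else 2)) in 9)
step 5: [if@0.1] (let x = (0 - 2) in 9)
step 6: [delta@0] (let x = -2 in 9)
step 7: [let@root] 9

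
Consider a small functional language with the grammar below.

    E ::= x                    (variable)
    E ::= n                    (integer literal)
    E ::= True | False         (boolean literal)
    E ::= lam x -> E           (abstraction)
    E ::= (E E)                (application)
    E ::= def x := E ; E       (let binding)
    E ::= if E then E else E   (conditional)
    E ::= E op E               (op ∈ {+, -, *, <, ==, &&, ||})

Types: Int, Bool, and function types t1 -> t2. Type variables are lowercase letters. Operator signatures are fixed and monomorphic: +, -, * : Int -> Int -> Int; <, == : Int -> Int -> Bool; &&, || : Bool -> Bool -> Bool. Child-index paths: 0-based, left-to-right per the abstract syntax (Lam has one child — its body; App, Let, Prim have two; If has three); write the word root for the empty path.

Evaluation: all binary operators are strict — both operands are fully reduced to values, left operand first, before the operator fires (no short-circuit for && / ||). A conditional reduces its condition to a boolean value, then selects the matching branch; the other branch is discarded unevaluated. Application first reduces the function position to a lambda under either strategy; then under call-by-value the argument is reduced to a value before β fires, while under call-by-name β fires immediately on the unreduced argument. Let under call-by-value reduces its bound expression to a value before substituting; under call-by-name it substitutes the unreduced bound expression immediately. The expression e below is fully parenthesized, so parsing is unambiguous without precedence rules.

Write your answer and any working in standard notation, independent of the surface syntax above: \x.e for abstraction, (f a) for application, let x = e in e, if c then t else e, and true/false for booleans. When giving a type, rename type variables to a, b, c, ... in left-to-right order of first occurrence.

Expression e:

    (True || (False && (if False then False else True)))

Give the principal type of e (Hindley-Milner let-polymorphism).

Derivation:
  unify Bool ~ Bool
  unify Bool ~ Bool
  unify Bool ~ Bool
  unify Bool ~ Bool
  unify Bool ~ Bool
  unify Bool ~ Bool

Answer: Bool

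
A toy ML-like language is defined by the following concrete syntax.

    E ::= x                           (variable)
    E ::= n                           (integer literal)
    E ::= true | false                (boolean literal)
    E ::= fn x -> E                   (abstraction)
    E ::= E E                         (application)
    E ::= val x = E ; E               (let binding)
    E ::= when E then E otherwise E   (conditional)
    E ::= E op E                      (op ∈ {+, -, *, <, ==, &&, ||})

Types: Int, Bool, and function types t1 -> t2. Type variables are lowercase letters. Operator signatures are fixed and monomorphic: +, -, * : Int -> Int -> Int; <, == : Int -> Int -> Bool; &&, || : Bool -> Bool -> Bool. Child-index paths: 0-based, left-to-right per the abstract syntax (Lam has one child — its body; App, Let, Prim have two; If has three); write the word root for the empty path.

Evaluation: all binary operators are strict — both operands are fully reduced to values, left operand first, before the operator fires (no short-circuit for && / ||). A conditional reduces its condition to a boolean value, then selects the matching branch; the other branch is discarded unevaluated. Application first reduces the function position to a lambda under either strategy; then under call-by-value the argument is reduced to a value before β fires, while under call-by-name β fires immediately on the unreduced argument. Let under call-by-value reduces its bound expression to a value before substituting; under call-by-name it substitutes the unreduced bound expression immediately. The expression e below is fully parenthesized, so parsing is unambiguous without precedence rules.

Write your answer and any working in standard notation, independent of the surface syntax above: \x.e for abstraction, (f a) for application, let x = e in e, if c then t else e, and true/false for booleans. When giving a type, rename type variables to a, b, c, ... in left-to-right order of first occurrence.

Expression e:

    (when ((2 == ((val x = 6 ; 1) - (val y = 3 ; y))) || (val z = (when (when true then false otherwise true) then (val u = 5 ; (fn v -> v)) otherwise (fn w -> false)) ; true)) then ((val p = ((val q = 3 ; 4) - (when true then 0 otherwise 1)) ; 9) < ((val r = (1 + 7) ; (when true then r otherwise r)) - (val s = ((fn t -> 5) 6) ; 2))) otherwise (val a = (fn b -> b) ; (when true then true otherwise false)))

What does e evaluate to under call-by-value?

Derivation:
step 0: (if ((2 == ((let x = 6 in 1) - (let y = 3 in y))) || (let z = (if (if true then false else true) then (let u = 5 in (\v.v)) else (\w.false)) in true)) then ((let p = ((let q = 3 in 4) - (if true then 0 else 1)) in 9) < ((let r = (1 + 7) in (if true then r else r)) - (let s = ((\t.5) 6) in 2))) else (let a = (\b.b) in (if true then true else false)))
step 1: [let@0.0.1.0] (if ((2 == (1 - (let y = 3 in y))) || (let z = (if (if true then false else true) then (let u = 5 in (\v.v)) else (\w.false)) in true)) then ((let p = ((let q = 3 in 4) - (if true then 0 else 1)) in 9) < ((let r = (1 + 7) in (if true then r else r)) - (let s = ((\t.5) 6) in 2))) else (let a = (\b.b) in (if true then true else false)))
step 2: [let@0.0.1.1] (if ((2 == (1 - 3)) || (let z = (if (if true then false else true) then (let u = 5 in (\v.v)) else (\w.false)) in true)) then ((let p = ((let q = 3 in 4) - (if true then 0 else 1)) in 9) < ((let r = (1 + 7) in (if true then r else r)) - (let s = ((\t.5) 6) in 2))) else (let a = (\b.b) in (if true then true else false)))
step 3: [delta@0.0.1] (if ((2 == -2) || (let z = (if (if true then false else true) then (let u = 5 in (\v.v)) else (\w.false)) in true)) then ((let p = ((let q = 3 in 4) - (if true then 0 else 1)) in 9) < ((let r = (1 + 7) in (if true then r else r)) - (let s = ((\t.5) 6) in 2))) else (let a = (\b.b) in (if true then true else false)))
step 4: [delta@0.0] (if (false || (let z = (if (if true then false else true) then (let u = 5 in (\v.v)) else (\w.false)) in true)) then ((let p = ((let q = 3 in 4) - (if true then 0 else 1)) in 9) < ((let r = (1 + 7) in (if true then r else r)) - (let s = ((\t.5) 6) in 2))) else (let a = (\b.b) in (if true then true else false)))
step 5: [if@0.1.0.0] (if (false || (let z = (if false then (let u = 5 in (\v.v)) else (\w.false)) in true)) then ((let p = ((let q = 3 in 4) - (if true then 0 else 1)) in 9) < ((let r = (1 + 7) in (if true then r else r)) - (let s = ((\t.5) 6) in 2))) else (let a = (\b.b) in (if true then true else false)))
step 6: [if@0.1.0] (if (false || (let z = (\w.false) in true)) then ((let p = ((let q = 3 in 4) - (if true then 0 else 1)) in 9) < ((let r = (1 + 7) in (if true then r else r)) - (let s = ((\t.5) 6) in 2))) else (let a = (\b.b) in (if true then true else false)))
step 7: [let@0.1] (if (false || true) then ((let p = ((let q = 3 in 4) - (if true then 0 else 1)) in 9) < ((let r = (1 + 7) in (if true then r else r)) - (let s = ((\t.5) 6) in 2))) else (let a = (\b.b) in (if true then true else false)))
step 8: [delta@0] (if true then ((let p = ((let q = 3 in 4) - (if true then 0 else 1)) in 9) < ((let r = (1 + 7) in (if true then r else r)) - (let s = ((\t.5) 6) in 2))) else (let a = (\b.b) in (if true then true else false)))
step 9: [if@root] ((let p = ((let q = 3 in 4) - (if true then 0 else 1)) in 9) < ((let r = (1 + 7) in (if true then r else r)) - (let s = ((\t.5) 6) in 2)))
step 10: [let@0.0.0] ((let p = (4 - (if true then 0 else 1)) in 9) < ((let r = (1 + 7) in (if true then r else r)) - (let s = ((\t.5) 6) in 2)))
step 11: [if@0.0.1] ((let p = (4 - 0) in 9) < ((let r = (1 + 7) in (if true then r else r)) - (let s = ((\t.5) 6) in 2)))
step 12: [delta@0.0] ((let p = 4 in 9) < ((let r = (1 + 7) in (if true then r else r)) - (let s = ((\t.5) 6) in 2)))
step 13: [let@0] (9 < ((let r = (1 + 7) in (if true then r else r)) - (let s = ((\t.5) 6) in 2)))
step 14: [delta@1.0.0] (9 < ((let r = 8 in (if true then r else r)) - (let s = ((\t.5) 6) in 2)))
step 15: [let@1.0] (9 < ((if true then 8 else 8) - (let s = ((\t.5) 6) in 2)))
step 16: [if@1.0] (9 < (8 - (let s = ((\t.5) 6) in 2)))
step 17: [beta@1.1.0] (9 < (8 - (let s = 5 in 2)))
step 18: [let@1.1] (9 < (8 - 2))
step 19: [delta@1] (9 < 6)
step 20: [delta@root] false

Answer: false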